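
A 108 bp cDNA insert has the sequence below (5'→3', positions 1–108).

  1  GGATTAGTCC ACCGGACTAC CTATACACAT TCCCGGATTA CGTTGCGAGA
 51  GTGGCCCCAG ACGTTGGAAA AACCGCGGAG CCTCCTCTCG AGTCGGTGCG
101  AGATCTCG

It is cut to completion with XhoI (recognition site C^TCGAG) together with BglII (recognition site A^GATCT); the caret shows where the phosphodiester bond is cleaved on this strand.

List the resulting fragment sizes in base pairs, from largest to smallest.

The XhoI site (CTCGAG) starts at position 87.
XhoI cuts after the first base of each site, so after position 87.
The BglII site (AGATCT) starts at position 101.
BglII cuts after the first base of each site, so after position 101.
Combined cut positions: 87, 101.
Linear molecule, 2 cuts → 3 fragments:
  1–87 → 87 bp
  88–101 → 14 bp
  102–108 → 7 bp
Sorted largest to smallest: 87, 14, 7 bp.

87, 14, 7 bp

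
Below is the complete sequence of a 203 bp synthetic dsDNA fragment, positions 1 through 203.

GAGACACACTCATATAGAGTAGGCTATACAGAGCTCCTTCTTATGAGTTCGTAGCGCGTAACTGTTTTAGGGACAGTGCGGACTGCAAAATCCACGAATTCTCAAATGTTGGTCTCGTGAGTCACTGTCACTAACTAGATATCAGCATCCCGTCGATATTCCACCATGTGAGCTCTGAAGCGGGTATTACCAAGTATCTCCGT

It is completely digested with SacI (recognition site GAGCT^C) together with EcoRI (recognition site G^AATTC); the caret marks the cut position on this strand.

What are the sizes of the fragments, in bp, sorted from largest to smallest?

78, 61, 35, 29 bp

SacI sites (GAGCTC) start at positions 31, 170.
SacI cuts after base 5 of each site (before the last base), so after positions 35, 174.
The EcoRI site (GAATTC) starts at position 96.
EcoRI cuts after the first base of each site, so after position 96.
Combined cut positions: 35, 96, 174.
Linear molecule, 3 cuts → 4 fragments:
  1–35 → 35 bp
  36–96 → 61 bp
  97–174 → 78 bp
  175–203 → 29 bp
Sorted largest to smallest: 78, 61, 35, 29 bp.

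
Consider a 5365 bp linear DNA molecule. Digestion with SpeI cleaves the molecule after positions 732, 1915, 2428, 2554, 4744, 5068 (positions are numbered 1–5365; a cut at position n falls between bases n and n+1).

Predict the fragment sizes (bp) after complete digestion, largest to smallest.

Linear molecule, 6 cuts → 7 fragments:
  732 − 0 = 732 bp
  1915 − 732 = 1183 bp
  2428 − 1915 = 513 bp
  2554 − 2428 = 126 bp
  4744 − 2554 = 2190 bp
  5068 − 4744 = 324 bp
  5365 − 5068 = 297 bp
Sorted largest to smallest: 2190, 1183, 732, 513, 324, 297, 126 bp.

2190, 1183, 732, 513, 324, 297, 126 bp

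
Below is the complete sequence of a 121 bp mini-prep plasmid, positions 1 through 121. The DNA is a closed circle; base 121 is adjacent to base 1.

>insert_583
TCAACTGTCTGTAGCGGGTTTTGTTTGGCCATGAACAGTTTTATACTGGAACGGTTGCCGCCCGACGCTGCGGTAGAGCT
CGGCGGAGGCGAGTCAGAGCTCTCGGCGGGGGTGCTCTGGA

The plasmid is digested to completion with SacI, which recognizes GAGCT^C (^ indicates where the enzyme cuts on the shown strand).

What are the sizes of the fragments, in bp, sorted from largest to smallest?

100, 21 bp

SacI sites (GAGCTC) start at positions 76, 97.
SacI cuts after base 5 of each site (before the last base), so after positions 80, 101.
Circular molecule, 2 cuts → 2 fragments:
  81–101 → 21 bp
  102–121 then 1–80 → 20 + 80 = 100 bp
Sorted largest to smallest: 100, 21 bp.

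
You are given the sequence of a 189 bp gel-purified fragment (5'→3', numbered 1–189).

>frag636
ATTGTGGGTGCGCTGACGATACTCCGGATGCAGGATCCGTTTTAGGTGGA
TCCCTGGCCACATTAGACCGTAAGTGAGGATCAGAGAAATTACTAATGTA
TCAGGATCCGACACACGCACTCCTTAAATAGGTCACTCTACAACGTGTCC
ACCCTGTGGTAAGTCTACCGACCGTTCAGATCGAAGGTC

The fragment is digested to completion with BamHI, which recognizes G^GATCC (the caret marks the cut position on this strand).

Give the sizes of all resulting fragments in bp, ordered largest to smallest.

BamHI sites (GGATCC) start at positions 33, 48, 104.
BamHI cuts after the first base of each site, so after positions 33, 48, 104.
Linear molecule, 3 cuts → 4 fragments:
  1–33 → 33 bp
  34–48 → 15 bp
  49–104 → 56 bp
  105–189 → 85 bp
Sorted largest to smallest: 85, 56, 33, 15 bp.

85, 56, 33, 15 bp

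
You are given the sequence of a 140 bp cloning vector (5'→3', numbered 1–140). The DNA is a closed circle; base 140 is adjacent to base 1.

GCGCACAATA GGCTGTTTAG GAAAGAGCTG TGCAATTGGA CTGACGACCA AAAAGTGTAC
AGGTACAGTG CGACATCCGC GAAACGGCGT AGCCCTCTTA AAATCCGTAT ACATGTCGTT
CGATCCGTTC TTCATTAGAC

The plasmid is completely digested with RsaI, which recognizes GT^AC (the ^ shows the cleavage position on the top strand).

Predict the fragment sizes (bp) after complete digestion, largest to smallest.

134, 6 bp

RsaI sites (GTAC) start at positions 57, 63.
RsaI cuts after base 2 of each site, so after positions 58, 64.
Circular molecule, 2 cuts → 2 fragments:
  59–64 → 6 bp
  65–140 then 1–58 → 76 + 58 = 134 bp
Sorted largest to smallest: 134, 6 bp.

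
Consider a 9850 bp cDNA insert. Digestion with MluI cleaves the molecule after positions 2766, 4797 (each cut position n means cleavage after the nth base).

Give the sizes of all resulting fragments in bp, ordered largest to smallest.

Linear molecule, 2 cuts → 3 fragments:
  2766 − 0 = 2766 bp
  4797 − 2766 = 2031 bp
  9850 − 4797 = 5053 bp
Sorted largest to smallest: 5053, 2766, 2031 bp.

5053, 2766, 2031 bp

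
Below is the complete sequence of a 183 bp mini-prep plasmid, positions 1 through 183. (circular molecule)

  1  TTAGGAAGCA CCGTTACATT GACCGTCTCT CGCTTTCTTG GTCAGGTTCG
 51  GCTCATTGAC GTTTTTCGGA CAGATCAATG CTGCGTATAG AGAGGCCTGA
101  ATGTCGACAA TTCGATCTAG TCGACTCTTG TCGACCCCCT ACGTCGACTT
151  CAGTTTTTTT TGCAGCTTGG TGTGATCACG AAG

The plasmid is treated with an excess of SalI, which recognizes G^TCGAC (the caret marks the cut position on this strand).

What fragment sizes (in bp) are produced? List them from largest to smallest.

SalI sites (GTCGAC) start at positions 103, 120, 130, 143.
SalI cuts after the first base of each site, so after positions 103, 120, 130, 143.
Circular molecule, 4 cuts → 4 fragments:
  104–120 → 17 bp
  121–130 → 10 bp
  131–143 → 13 bp
  144–183 then 1–103 → 40 + 103 = 143 bp
Sorted largest to smallest: 143, 17, 13, 10 bp.

143, 17, 13, 10 bp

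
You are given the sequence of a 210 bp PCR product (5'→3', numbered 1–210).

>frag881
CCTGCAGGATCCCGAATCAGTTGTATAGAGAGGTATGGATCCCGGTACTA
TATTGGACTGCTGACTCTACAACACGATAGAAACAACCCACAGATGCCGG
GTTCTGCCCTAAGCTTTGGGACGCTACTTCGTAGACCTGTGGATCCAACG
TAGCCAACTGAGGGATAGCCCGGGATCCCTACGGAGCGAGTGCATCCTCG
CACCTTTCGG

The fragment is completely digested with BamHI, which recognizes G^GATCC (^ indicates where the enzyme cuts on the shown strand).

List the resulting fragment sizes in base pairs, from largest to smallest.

104, 37, 32, 30, 7 bp

BamHI sites (GGATCC) start at positions 7, 37, 141, 173.
BamHI cuts after the first base of each site, so after positions 7, 37, 141, 173.
Linear molecule, 4 cuts → 5 fragments:
  1–7 → 7 bp
  8–37 → 30 bp
  38–141 → 104 bp
  142–173 → 32 bp
  174–210 → 37 bp
Sorted largest to smallest: 104, 37, 32, 30, 7 bp.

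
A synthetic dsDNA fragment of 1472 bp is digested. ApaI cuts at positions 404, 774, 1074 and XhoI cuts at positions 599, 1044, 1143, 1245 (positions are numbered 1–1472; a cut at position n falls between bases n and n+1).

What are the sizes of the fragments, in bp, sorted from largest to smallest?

404, 270, 227, 195, 175, 102, 69, 30 bp

Combined cut positions (sorted): 404, 599, 774, 1044, 1074, 1143, 1245.
Linear molecule, 7 cuts → 8 fragments:
  404 − 0 = 404 bp
  599 − 404 = 195 bp
  774 − 599 = 175 bp
  1044 − 774 = 270 bp
  1074 − 1044 = 30 bp
  1143 − 1074 = 69 bp
  1245 − 1143 = 102 bp
  1472 − 1245 = 227 bp
Sorted largest to smallest: 404, 270, 227, 195, 175, 102, 69, 30 bp.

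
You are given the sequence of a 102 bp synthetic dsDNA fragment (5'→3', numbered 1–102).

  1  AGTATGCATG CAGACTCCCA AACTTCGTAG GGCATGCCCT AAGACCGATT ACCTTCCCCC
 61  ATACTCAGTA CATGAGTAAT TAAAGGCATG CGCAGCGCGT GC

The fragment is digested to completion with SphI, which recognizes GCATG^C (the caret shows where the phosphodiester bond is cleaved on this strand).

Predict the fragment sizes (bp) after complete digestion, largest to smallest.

54, 26, 12, 10 bp

SphI sites (GCATGC) start at positions 6, 32, 86.
SphI cuts after base 5 of each site (before the last base), so after positions 10, 36, 90.
Linear molecule, 3 cuts → 4 fragments:
  1–10 → 10 bp
  11–36 → 26 bp
  37–90 → 54 bp
  91–102 → 12 bp
Sorted largest to smallest: 54, 26, 12, 10 bp.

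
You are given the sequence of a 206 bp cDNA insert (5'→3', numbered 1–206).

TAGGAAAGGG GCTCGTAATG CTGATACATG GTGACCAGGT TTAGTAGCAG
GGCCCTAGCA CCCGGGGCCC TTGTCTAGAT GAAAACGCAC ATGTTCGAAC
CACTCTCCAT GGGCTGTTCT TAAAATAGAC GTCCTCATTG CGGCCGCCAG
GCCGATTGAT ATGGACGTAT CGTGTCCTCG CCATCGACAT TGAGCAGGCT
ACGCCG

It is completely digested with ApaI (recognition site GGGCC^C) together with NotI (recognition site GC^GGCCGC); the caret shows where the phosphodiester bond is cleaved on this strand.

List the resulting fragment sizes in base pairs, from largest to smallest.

ApaI sites (GGGCCC) start at positions 50, 65.
ApaI cuts after base 5 of each site (before the last base), so after positions 54, 69.
The NotI site (GCGGCCGC) starts at position 140.
NotI cuts after base 2 of each site, so after position 141.
Combined cut positions: 54, 69, 141.
Linear molecule, 3 cuts → 4 fragments:
  1–54 → 54 bp
  55–69 → 15 bp
  70–141 → 72 bp
  142–206 → 65 bp
Sorted largest to smallest: 72, 65, 54, 15 bp.

72, 65, 54, 15 bp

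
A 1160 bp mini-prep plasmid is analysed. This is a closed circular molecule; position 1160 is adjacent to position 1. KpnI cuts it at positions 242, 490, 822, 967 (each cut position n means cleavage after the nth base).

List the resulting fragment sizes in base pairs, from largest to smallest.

435, 332, 248, 145 bp

Circular molecule, 4 cuts → 4 fragments:
  490 − 242 = 248 bp
  822 − 490 = 332 bp
  967 − 822 = 145 bp
  wrap: 1160 − 967 + 242 = 435 bp
Sorted largest to smallest: 435, 332, 248, 145 bp.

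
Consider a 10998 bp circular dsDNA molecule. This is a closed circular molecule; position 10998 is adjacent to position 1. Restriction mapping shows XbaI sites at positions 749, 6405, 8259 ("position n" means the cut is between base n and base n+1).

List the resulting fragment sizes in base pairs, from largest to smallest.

5656, 3488, 1854 bp

Circular molecule, 3 cuts → 3 fragments:
  6405 − 749 = 5656 bp
  8259 − 6405 = 1854 bp
  wrap: 10998 − 8259 + 749 = 3488 bp
Sorted largest to smallest: 5656, 3488, 1854 bp.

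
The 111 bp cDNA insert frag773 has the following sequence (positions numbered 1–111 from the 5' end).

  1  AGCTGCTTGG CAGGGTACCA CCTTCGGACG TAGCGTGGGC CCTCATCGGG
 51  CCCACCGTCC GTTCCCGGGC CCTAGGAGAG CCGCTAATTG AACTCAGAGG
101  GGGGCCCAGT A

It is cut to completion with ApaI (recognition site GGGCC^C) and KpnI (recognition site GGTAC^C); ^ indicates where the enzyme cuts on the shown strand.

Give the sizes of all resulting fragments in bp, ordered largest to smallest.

35, 23, 19, 18, 11, 5 bp

ApaI sites (GGGCCC) start at positions 37, 48, 67, 102.
ApaI cuts after base 5 of each site (before the last base), so after positions 41, 52, 71, 106.
The KpnI site (GGTACC) starts at position 14.
KpnI cuts after base 5 of each site (before the last base), so after position 18.
Combined cut positions: 18, 41, 52, 71, 106.
Linear molecule, 5 cuts → 6 fragments:
  1–18 → 18 bp
  19–41 → 23 bp
  42–52 → 11 bp
  53–71 → 19 bp
  72–106 → 35 bp
  107–111 → 5 bp
Sorted largest to smallest: 35, 23, 19, 18, 11, 5 bp.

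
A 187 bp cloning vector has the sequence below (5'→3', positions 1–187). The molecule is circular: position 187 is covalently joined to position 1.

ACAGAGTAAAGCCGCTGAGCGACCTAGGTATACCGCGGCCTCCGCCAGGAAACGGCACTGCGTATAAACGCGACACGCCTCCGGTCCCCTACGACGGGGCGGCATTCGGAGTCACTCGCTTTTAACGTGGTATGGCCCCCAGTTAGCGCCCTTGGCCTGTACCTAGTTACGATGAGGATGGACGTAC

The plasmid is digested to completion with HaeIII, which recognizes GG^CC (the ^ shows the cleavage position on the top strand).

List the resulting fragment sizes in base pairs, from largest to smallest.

HaeIII sites (GGCC) start at positions 37, 134, 154.
HaeIII cuts after base 2 of each site, so after positions 38, 135, 155.
Circular molecule, 3 cuts → 3 fragments:
  39–135 → 97 bp
  136–155 → 20 bp
  156–187 then 1–38 → 32 + 38 = 70 bp
Sorted largest to smallest: 97, 70, 20 bp.

97, 70, 20 bp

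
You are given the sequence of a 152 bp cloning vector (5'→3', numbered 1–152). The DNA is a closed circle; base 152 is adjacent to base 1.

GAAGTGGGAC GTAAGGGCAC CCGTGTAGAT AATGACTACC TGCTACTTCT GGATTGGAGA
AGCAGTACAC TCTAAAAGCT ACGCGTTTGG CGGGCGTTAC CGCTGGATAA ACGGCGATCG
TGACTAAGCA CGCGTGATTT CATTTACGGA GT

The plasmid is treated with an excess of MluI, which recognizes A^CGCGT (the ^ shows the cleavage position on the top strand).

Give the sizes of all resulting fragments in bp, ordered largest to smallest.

MluI sites (ACGCGT) start at positions 81, 130.
MluI cuts after the first base of each site, so after positions 81, 130.
Circular molecule, 2 cuts → 2 fragments:
  82–130 → 49 bp
  131–152 then 1–81 → 22 + 81 = 103 bp
Sorted largest to smallest: 103, 49 bp.

103, 49 bp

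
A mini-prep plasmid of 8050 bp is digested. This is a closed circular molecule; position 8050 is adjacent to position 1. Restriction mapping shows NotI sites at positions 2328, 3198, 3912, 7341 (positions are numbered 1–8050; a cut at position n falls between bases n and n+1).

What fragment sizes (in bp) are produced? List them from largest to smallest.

Circular molecule, 4 cuts → 4 fragments:
  3198 − 2328 = 870 bp
  3912 − 3198 = 714 bp
  7341 − 3912 = 3429 bp
  wrap: 8050 − 7341 + 2328 = 3037 bp
Sorted largest to smallest: 3429, 3037, 870, 714 bp.

3429, 3037, 870, 714 bp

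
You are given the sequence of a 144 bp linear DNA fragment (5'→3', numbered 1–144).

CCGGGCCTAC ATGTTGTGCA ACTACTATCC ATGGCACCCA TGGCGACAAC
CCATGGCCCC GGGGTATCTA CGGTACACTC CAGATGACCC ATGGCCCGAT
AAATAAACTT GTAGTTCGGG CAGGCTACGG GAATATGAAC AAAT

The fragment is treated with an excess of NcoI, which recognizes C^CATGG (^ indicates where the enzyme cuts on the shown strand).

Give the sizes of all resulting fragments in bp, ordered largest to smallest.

NcoI sites (CCATGG) start at positions 29, 38, 51, 89.
NcoI cuts after the first base of each site, so after positions 29, 38, 51, 89.
Linear molecule, 4 cuts → 5 fragments:
  1–29 → 29 bp
  30–38 → 9 bp
  39–51 → 13 bp
  52–89 → 38 bp
  90–144 → 55 bp
Sorted largest to smallest: 55, 38, 29, 13, 9 bp.

55, 38, 29, 13, 9 bp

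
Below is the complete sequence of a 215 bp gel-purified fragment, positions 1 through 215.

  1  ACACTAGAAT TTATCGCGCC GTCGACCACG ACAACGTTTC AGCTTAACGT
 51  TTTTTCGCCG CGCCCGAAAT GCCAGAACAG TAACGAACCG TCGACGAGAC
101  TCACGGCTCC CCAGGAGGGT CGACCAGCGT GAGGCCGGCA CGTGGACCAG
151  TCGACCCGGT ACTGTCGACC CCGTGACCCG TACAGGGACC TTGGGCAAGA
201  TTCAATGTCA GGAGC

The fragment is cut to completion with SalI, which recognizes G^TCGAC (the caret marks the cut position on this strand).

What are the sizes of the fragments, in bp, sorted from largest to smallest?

SalI sites (GTCGAC) start at positions 21, 90, 119, 150, 164.
SalI cuts after the first base of each site, so after positions 21, 90, 119, 150, 164.
Linear molecule, 5 cuts → 6 fragments:
  1–21 → 21 bp
  22–90 → 69 bp
  91–119 → 29 bp
  120–150 → 31 bp
  151–164 → 14 bp
  165–215 → 51 bp
Sorted largest to smallest: 69, 51, 31, 29, 21, 14 bp.

69, 51, 31, 29, 21, 14 bp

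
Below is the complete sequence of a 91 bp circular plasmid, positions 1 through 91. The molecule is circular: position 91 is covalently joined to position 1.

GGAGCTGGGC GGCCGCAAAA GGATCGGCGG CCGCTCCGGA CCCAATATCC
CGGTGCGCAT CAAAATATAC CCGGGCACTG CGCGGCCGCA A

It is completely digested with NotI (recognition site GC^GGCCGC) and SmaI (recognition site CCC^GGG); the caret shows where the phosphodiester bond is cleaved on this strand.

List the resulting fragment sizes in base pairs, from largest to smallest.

NotI sites (GCGGCCGC) start at positions 9, 27, 82.
NotI cuts after base 2 of each site, so after positions 10, 28, 83.
The SmaI site (CCCGGG) starts at position 70.
SmaI cuts after base 3 of each site, so after position 72.
Combined cut positions: 10, 28, 72, 83.
Circular molecule, 4 cuts → 4 fragments:
  11–28 → 18 bp
  29–72 → 44 bp
  73–83 → 11 bp
  84–91 then 1–10 → 8 + 10 = 18 bp
Sorted largest to smallest: 44, 18, 18, 11 bp.

44, 18, 18, 11 bp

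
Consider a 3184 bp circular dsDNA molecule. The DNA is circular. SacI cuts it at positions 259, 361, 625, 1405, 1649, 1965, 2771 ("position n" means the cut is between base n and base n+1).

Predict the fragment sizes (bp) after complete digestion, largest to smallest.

806, 780, 672, 316, 264, 244, 102 bp

Circular molecule, 7 cuts → 7 fragments:
  361 − 259 = 102 bp
  625 − 361 = 264 bp
  1405 − 625 = 780 bp
  1649 − 1405 = 244 bp
  1965 − 1649 = 316 bp
  2771 − 1965 = 806 bp
  wrap: 3184 − 2771 + 259 = 672 bp
Sorted largest to smallest: 806, 780, 672, 316, 264, 244, 102 bp.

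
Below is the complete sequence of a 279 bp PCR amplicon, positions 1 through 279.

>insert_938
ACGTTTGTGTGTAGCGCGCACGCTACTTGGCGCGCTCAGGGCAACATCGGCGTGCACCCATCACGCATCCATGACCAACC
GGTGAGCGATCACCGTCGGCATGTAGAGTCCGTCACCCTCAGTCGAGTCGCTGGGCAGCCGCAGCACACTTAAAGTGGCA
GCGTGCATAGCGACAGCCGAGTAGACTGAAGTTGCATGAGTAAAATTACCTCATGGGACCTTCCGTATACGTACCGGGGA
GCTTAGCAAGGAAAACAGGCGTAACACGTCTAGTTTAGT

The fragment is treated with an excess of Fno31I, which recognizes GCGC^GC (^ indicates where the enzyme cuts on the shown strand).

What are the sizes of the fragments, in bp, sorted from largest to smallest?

Fno31I sites (GCGCGC) start at positions 14, 30.
Fno31I cuts after base 4 of each site, so after positions 17, 33.
Linear molecule, 2 cuts → 3 fragments:
  1–17 → 17 bp
  18–33 → 16 bp
  34–279 → 246 bp
Sorted largest to smallest: 246, 17, 16 bp.

246, 17, 16 bp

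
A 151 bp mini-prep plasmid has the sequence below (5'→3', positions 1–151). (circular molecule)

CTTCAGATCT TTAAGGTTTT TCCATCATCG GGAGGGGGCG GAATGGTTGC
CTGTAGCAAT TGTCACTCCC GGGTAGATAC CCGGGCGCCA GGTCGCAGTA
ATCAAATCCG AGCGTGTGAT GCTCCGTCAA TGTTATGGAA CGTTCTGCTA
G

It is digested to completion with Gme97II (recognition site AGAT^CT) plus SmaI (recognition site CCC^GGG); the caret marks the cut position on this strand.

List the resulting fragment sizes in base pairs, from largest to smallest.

The Gme97II site (AGATCT) starts at position 5.
Gme97II cuts after base 4 of each site, so after position 8.
SmaI sites (CCCGGG) start at positions 68, 80.
SmaI cuts after base 3 of each site, so after positions 70, 82.
Combined cut positions: 8, 70, 82.
Circular molecule, 3 cuts → 3 fragments:
  9–70 → 62 bp
  71–82 → 12 bp
  83–151 then 1–8 → 69 + 8 = 77 bp
Sorted largest to smallest: 77, 62, 12 bp.

77, 62, 12 bp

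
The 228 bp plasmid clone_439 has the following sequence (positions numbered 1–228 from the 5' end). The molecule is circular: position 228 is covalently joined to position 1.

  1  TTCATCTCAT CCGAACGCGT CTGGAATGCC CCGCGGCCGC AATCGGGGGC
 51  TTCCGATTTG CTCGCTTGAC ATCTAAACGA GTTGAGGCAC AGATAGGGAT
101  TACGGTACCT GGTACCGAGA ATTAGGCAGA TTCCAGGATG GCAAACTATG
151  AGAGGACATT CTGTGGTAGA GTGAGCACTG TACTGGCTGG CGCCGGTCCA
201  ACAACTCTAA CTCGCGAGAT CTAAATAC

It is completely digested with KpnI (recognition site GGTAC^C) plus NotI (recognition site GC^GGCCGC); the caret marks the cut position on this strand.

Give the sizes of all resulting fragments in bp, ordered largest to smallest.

KpnI sites (GGTACC) start at positions 104, 111.
KpnI cuts after base 5 of each site (before the last base), so after positions 108, 115.
The NotI site (GCGGCCGC) starts at position 33.
NotI cuts after base 2 of each site, so after position 34.
Combined cut positions: 34, 108, 115.
Circular molecule, 3 cuts → 3 fragments:
  35–108 → 74 bp
  109–115 → 7 bp
  116–228 then 1–34 → 113 + 34 = 147 bp
Sorted largest to smallest: 147, 74, 7 bp.

147, 74, 7 bp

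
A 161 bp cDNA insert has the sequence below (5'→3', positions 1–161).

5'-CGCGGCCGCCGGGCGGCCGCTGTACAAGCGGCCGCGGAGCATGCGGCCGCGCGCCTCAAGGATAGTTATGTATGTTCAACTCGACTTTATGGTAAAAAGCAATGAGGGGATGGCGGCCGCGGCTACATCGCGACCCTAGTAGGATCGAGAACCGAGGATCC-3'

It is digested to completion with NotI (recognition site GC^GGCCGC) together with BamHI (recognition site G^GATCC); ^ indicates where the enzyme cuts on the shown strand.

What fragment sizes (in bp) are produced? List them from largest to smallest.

NotI sites (GCGGCCGC) start at positions 2, 13, 28, 43, 113.
NotI cuts after base 2 of each site, so after positions 3, 14, 29, 44, 114.
The BamHI site (GGATCC) starts at position 156.
BamHI cuts after the first base of each site, so after position 156.
Combined cut positions: 3, 14, 29, 44, 114, 156.
Linear molecule, 6 cuts → 7 fragments:
  1–3 → 3 bp
  4–14 → 11 bp
  15–29 → 15 bp
  30–44 → 15 bp
  45–114 → 70 bp
  115–156 → 42 bp
  157–161 → 5 bp
Sorted largest to smallest: 70, 42, 15, 15, 11, 5, 3 bp.

70, 42, 15, 15, 11, 5, 3 bp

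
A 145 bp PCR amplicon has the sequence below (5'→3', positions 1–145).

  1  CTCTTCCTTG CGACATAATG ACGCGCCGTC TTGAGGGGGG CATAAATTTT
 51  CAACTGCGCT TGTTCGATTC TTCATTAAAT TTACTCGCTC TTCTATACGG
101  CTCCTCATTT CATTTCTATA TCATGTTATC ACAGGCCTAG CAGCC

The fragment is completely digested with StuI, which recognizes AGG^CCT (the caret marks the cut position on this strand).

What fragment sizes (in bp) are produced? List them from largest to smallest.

135, 10 bp

The StuI site (AGGCCT) starts at position 133.
StuI cuts after base 3 of each site, so after position 135.
Linear molecule, 1 cut → 2 fragments:
  1–135 → 135 bp
  136–145 → 10 bp
Sorted largest to smallest: 135, 10 bp.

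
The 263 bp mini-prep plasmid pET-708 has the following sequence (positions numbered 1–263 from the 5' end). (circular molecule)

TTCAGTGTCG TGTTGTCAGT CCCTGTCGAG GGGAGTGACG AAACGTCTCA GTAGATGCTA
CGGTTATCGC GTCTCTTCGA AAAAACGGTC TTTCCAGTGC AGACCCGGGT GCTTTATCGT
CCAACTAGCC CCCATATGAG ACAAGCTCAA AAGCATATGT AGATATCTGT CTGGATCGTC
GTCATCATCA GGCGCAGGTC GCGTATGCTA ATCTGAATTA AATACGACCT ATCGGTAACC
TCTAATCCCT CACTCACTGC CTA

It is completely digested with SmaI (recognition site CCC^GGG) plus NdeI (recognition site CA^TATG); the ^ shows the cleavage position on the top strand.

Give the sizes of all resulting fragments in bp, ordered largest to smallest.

214, 28, 21 bp

The SmaI site (CCCGGG) starts at position 104.
SmaI cuts after base 3 of each site, so after position 106.
NdeI sites (CATATG) start at positions 133, 154.
NdeI cuts after base 2 of each site, so after positions 134, 155.
Combined cut positions: 106, 134, 155.
Circular molecule, 3 cuts → 3 fragments:
  107–134 → 28 bp
  135–155 → 21 bp
  156–263 then 1–106 → 108 + 106 = 214 bp
Sorted largest to smallest: 214, 28, 21 bp.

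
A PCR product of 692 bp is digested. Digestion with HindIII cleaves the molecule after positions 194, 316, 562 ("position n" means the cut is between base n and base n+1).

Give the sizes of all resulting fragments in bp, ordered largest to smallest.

Linear molecule, 3 cuts → 4 fragments:
  194 − 0 = 194 bp
  316 − 194 = 122 bp
  562 − 316 = 246 bp
  692 − 562 = 130 bp
Sorted largest to smallest: 246, 194, 130, 122 bp.

246, 194, 130, 122 bp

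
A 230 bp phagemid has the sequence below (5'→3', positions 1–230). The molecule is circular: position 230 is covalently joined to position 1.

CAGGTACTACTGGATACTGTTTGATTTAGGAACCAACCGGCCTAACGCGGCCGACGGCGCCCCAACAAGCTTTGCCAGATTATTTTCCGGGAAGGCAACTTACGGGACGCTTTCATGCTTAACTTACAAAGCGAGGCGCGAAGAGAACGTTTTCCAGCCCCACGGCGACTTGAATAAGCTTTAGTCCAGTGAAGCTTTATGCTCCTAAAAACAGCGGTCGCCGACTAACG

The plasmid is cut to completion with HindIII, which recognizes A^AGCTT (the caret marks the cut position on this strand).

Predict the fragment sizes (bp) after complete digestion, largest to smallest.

109, 105, 16 bp

HindIII sites (AAGCTT) start at positions 67, 176, 192.
HindIII cuts after the first base of each site, so after positions 67, 176, 192.
Circular molecule, 3 cuts → 3 fragments:
  68–176 → 109 bp
  177–192 → 16 bp
  193–230 then 1–67 → 38 + 67 = 105 bp
Sorted largest to smallest: 109, 105, 16 bp.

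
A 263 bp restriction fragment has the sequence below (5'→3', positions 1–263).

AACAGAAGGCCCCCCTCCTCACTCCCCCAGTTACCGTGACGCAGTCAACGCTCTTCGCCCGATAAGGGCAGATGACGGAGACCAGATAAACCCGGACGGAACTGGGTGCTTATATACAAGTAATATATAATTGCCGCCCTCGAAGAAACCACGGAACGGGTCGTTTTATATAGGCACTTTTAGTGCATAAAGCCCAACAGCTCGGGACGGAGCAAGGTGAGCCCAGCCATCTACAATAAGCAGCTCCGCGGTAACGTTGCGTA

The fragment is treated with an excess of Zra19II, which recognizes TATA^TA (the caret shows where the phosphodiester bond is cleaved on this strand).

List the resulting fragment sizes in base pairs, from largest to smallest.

114, 93, 43, 13 bp

Zra19II sites (TATATA) start at positions 111, 124, 167.
Zra19II cuts after base 4 of each site, so after positions 114, 127, 170.
Linear molecule, 3 cuts → 4 fragments:
  1–114 → 114 bp
  115–127 → 13 bp
  128–170 → 43 bp
  171–263 → 93 bp
Sorted largest to smallest: 114, 93, 43, 13 bp.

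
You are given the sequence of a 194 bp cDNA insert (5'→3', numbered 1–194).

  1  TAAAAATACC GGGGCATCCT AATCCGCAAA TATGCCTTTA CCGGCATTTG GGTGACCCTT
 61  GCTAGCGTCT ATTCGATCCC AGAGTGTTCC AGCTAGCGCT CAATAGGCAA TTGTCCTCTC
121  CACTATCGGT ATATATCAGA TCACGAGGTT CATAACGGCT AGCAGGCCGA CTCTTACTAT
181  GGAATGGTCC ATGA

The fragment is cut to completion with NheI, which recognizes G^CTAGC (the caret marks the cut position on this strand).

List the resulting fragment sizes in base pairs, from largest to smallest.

NheI sites (GCTAGC) start at positions 61, 92, 158.
NheI cuts after the first base of each site, so after positions 61, 92, 158.
Linear molecule, 3 cuts → 4 fragments:
  1–61 → 61 bp
  62–92 → 31 bp
  93–158 → 66 bp
  159–194 → 36 bp
Sorted largest to smallest: 66, 61, 36, 31 bp.

66, 61, 36, 31 bp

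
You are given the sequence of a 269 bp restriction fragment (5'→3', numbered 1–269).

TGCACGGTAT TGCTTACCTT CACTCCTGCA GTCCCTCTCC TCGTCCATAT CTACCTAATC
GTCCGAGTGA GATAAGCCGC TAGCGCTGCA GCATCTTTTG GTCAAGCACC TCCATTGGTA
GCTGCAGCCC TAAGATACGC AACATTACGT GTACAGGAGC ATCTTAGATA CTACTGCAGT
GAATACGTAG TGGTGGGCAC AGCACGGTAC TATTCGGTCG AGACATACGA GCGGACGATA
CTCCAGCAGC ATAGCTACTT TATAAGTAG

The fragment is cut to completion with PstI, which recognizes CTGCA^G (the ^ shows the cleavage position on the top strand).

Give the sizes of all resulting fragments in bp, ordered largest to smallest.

PstI sites (CTGCAG) start at positions 26, 86, 122, 174.
PstI cuts after base 5 of each site (before the last base), so after positions 30, 90, 126, 178.
Linear molecule, 4 cuts → 5 fragments:
  1–30 → 30 bp
  31–90 → 60 bp
  91–126 → 36 bp
  127–178 → 52 bp
  179–269 → 91 bp
Sorted largest to smallest: 91, 60, 52, 36, 30 bp.

91, 60, 52, 36, 30 bp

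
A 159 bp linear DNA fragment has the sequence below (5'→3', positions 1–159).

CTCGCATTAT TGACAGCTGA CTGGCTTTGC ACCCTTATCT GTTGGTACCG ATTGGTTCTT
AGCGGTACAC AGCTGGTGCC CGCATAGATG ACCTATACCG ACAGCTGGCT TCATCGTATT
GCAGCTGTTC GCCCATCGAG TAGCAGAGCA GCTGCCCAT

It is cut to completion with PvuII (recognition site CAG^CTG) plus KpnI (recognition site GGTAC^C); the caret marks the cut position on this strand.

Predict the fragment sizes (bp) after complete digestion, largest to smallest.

32, 32, 27, 24, 20, 16, 8 bp

PvuII sites (CAGCTG) start at positions 14, 70, 102, 122, 149.
PvuII cuts after base 3 of each site, so after positions 16, 72, 104, 124, 151.
The KpnI site (GGTACC) starts at position 44.
KpnI cuts after base 5 of each site (before the last base), so after position 48.
Combined cut positions: 16, 48, 72, 104, 124, 151.
Linear molecule, 6 cuts → 7 fragments:
  1–16 → 16 bp
  17–48 → 32 bp
  49–72 → 24 bp
  73–104 → 32 bp
  105–124 → 20 bp
  125–151 → 27 bp
  152–159 → 8 bp
Sorted largest to smallest: 32, 32, 27, 24, 20, 16, 8 bp.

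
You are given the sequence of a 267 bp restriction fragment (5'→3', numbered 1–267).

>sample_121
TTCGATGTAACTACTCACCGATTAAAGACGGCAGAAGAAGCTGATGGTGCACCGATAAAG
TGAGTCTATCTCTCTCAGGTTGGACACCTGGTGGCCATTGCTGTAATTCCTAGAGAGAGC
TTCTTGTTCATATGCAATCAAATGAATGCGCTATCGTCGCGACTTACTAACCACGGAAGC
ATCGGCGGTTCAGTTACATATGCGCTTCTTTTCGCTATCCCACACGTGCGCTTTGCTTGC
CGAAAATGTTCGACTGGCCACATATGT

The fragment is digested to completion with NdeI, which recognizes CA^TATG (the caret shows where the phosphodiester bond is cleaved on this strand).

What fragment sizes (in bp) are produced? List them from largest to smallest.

130, 68, 64, 5 bp

NdeI sites (CATATG) start at positions 129, 197, 261.
NdeI cuts after base 2 of each site, so after positions 130, 198, 262.
Linear molecule, 3 cuts → 4 fragments:
  1–130 → 130 bp
  131–198 → 68 bp
  199–262 → 64 bp
  263–267 → 5 bp
Sorted largest to smallest: 130, 68, 64, 5 bp.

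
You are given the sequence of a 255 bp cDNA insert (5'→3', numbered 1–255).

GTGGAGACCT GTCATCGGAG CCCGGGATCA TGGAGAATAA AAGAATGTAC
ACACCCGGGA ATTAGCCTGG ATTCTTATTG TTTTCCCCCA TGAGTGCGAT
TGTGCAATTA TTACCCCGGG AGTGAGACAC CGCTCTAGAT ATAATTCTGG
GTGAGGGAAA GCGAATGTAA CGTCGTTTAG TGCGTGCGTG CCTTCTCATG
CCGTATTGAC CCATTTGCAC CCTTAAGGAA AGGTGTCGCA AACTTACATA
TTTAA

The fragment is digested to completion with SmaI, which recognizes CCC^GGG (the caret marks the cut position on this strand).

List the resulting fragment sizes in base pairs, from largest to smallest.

138, 61, 33, 23 bp

SmaI sites (CCCGGG) start at positions 21, 54, 115.
SmaI cuts after base 3 of each site, so after positions 23, 56, 117.
Linear molecule, 3 cuts → 4 fragments:
  1–23 → 23 bp
  24–56 → 33 bp
  57–117 → 61 bp
  118–255 → 138 bp
Sorted largest to smallest: 138, 61, 33, 23 bp.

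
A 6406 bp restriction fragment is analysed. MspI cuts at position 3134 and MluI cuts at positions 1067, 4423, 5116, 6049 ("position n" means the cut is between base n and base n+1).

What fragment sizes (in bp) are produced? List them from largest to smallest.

Combined cut positions (sorted): 1067, 3134, 4423, 5116, 6049.
Linear molecule, 5 cuts → 6 fragments:
  1067 − 0 = 1067 bp
  3134 − 1067 = 2067 bp
  4423 − 3134 = 1289 bp
  5116 − 4423 = 693 bp
  6049 − 5116 = 933 bp
  6406 − 6049 = 357 bp
Sorted largest to smallest: 2067, 1289, 1067, 933, 693, 357 bp.

2067, 1289, 1067, 933, 693, 357 bp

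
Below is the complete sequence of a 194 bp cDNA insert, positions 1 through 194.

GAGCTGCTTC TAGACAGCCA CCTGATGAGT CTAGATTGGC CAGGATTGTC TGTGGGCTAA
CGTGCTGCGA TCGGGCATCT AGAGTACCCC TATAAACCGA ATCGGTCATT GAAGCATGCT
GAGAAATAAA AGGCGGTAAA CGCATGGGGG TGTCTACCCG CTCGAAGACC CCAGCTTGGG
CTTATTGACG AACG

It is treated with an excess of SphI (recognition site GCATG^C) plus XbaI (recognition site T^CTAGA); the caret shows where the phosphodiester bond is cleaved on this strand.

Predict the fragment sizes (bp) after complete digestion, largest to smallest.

76, 48, 40, 21, 9 bp

The SphI site (GCATGC) starts at position 114.
SphI cuts after base 5 of each site (before the last base), so after position 118.
XbaI sites (TCTAGA) start at positions 9, 30, 78.
XbaI cuts after the first base of each site, so after positions 9, 30, 78.
Combined cut positions: 9, 30, 78, 118.
Linear molecule, 4 cuts → 5 fragments:
  1–9 → 9 bp
  10–30 → 21 bp
  31–78 → 48 bp
  79–118 → 40 bp
  119–194 → 76 bp
Sorted largest to smallest: 76, 48, 40, 21, 9 bp.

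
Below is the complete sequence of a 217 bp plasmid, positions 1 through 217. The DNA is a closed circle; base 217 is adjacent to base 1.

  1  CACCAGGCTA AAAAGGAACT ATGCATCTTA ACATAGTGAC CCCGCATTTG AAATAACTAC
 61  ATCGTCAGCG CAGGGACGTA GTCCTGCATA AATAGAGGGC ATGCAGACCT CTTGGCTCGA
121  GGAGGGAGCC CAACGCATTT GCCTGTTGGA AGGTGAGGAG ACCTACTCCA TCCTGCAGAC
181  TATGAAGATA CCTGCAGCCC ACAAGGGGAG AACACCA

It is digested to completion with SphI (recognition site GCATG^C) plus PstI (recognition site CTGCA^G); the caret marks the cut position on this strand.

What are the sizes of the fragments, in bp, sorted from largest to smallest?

124, 74, 19 bp

The SphI site (GCATGC) starts at position 99.
SphI cuts after base 5 of each site (before the last base), so after position 103.
PstI sites (CTGCAG) start at positions 173, 192.
PstI cuts after base 5 of each site (before the last base), so after positions 177, 196.
Combined cut positions: 103, 177, 196.
Circular molecule, 3 cuts → 3 fragments:
  104–177 → 74 bp
  178–196 → 19 bp
  197–217 then 1–103 → 21 + 103 = 124 bp
Sorted largest to smallest: 124, 74, 19 bp.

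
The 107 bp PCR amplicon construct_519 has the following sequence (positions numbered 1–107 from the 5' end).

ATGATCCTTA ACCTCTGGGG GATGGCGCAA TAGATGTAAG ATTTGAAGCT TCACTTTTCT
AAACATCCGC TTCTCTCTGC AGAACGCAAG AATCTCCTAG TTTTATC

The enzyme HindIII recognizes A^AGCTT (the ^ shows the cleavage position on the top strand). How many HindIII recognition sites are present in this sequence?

1

AAGCTT occurs starting at position 46.
HindIII cuts at 1 site.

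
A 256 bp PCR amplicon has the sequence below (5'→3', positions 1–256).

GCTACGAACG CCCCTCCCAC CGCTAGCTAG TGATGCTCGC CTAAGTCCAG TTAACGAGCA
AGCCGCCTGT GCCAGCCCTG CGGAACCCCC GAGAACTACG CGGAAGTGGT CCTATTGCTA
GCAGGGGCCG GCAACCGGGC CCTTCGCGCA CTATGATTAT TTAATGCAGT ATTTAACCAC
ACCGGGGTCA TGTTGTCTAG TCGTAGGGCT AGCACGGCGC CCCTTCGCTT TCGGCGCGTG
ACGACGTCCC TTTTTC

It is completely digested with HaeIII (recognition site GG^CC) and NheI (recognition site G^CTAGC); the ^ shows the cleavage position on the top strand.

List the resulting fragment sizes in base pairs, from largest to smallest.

95, 69, 48, 22, 12, 10 bp

HaeIII sites (GGCC) start at positions 126, 138.
HaeIII cuts after base 2 of each site, so after positions 127, 139.
NheI sites (GCTAGC) start at positions 22, 117, 208.
NheI cuts after the first base of each site, so after positions 22, 117, 208.
Combined cut positions: 22, 117, 127, 139, 208.
Linear molecule, 5 cuts → 6 fragments:
  1–22 → 22 bp
  23–117 → 95 bp
  118–127 → 10 bp
  128–139 → 12 bp
  140–208 → 69 bp
  209–256 → 48 bp
Sorted largest to smallest: 95, 69, 48, 22, 12, 10 bp.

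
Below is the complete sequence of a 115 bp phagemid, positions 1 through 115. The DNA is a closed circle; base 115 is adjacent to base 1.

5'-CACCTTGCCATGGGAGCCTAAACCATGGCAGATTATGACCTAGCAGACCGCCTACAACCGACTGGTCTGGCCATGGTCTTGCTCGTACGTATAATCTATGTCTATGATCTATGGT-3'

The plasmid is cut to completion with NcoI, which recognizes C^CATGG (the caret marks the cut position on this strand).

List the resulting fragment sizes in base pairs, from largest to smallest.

52, 48, 15 bp

NcoI sites (CCATGG) start at positions 8, 23, 71.
NcoI cuts after the first base of each site, so after positions 8, 23, 71.
Circular molecule, 3 cuts → 3 fragments:
  9–23 → 15 bp
  24–71 → 48 bp
  72–115 then 1–8 → 44 + 8 = 52 bp
Sorted largest to smallest: 52, 48, 15 bp.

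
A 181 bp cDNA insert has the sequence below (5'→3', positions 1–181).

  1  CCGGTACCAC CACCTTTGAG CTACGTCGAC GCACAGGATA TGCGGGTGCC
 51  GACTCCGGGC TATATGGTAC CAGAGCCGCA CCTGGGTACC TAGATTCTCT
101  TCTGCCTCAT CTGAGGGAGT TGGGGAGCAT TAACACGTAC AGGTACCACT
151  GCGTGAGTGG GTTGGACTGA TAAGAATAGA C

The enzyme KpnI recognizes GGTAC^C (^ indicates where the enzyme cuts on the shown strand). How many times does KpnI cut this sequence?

GGTACC occurs starting at positions 3, 66, 85, 142.
KpnI cuts at 4 sites.

4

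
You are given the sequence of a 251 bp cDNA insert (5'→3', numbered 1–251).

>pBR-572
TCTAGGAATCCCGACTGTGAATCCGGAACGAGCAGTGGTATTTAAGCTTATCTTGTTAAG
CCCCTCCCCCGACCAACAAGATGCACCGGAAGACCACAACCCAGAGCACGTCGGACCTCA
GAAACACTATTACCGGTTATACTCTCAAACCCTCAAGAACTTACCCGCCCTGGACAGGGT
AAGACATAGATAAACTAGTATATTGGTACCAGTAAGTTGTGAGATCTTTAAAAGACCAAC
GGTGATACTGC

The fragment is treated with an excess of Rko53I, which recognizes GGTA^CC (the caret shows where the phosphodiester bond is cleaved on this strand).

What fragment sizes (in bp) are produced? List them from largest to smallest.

The Rko53I site (GGTACC) starts at position 205.
Rko53I cuts after base 4 of each site, so after position 208.
Linear molecule, 1 cut → 2 fragments:
  1–208 → 208 bp
  209–251 → 43 bp
Sorted largest to smallest: 208, 43 bp.

208, 43 bp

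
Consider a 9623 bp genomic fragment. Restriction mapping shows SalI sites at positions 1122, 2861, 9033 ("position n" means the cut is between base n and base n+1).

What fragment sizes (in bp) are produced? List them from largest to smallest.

6172, 1739, 1122, 590 bp

Linear molecule, 3 cuts → 4 fragments:
  1122 − 0 = 1122 bp
  2861 − 1122 = 1739 bp
  9033 − 2861 = 6172 bp
  9623 − 9033 = 590 bp
Sorted largest to smallest: 6172, 1739, 1122, 590 bp.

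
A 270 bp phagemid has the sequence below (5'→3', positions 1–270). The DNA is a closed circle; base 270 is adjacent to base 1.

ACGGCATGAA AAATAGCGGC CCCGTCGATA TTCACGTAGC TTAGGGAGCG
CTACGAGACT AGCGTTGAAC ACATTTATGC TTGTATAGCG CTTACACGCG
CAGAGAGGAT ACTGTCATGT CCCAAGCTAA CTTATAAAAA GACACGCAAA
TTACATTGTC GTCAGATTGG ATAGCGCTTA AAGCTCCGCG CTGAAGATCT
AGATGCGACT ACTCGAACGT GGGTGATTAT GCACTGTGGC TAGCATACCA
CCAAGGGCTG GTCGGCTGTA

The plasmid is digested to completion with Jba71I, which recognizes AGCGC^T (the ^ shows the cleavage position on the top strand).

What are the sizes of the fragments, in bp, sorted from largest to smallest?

Jba71I sites (AGCGCT) start at positions 47, 87, 173.
Jba71I cuts after base 5 of each site (before the last base), so after positions 51, 91, 177.
Circular molecule, 3 cuts → 3 fragments:
  52–91 → 40 bp
  92–177 → 86 bp
  178–270 then 1–51 → 93 + 51 = 144 bp
Sorted largest to smallest: 144, 86, 40 bp.

144, 86, 40 bp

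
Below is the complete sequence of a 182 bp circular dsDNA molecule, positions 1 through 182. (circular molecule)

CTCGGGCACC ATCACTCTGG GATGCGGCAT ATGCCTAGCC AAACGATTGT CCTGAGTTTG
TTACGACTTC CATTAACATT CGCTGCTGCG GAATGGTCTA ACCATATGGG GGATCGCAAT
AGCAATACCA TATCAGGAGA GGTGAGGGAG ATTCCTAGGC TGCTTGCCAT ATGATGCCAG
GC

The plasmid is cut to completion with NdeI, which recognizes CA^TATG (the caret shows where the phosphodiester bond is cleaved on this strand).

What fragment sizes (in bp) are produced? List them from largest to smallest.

NdeI sites (CATATG) start at positions 28, 103, 168.
NdeI cuts after base 2 of each site, so after positions 29, 104, 169.
Circular molecule, 3 cuts → 3 fragments:
  30–104 → 75 bp
  105–169 → 65 bp
  170–182 then 1–29 → 13 + 29 = 42 bp
Sorted largest to smallest: 75, 65, 42 bp.

75, 65, 42 bp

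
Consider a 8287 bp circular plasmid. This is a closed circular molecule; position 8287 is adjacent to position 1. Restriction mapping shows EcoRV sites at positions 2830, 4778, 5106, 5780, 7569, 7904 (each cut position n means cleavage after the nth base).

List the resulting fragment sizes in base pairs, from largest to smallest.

3213, 1948, 1789, 674, 335, 328 bp

Circular molecule, 6 cuts → 6 fragments:
  4778 − 2830 = 1948 bp
  5106 − 4778 = 328 bp
  5780 − 5106 = 674 bp
  7569 − 5780 = 1789 bp
  7904 − 7569 = 335 bp
  wrap: 8287 − 7904 + 2830 = 3213 bp
Sorted largest to smallest: 3213, 1948, 1789, 674, 335, 328 bp.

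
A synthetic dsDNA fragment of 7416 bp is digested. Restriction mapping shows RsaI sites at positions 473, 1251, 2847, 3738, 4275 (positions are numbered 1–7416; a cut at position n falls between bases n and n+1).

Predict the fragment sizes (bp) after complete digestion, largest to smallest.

Linear molecule, 5 cuts → 6 fragments:
  473 − 0 = 473 bp
  1251 − 473 = 778 bp
  2847 − 1251 = 1596 bp
  3738 − 2847 = 891 bp
  4275 − 3738 = 537 bp
  7416 − 4275 = 3141 bp
Sorted largest to smallest: 3141, 1596, 891, 778, 537, 473 bp.

3141, 1596, 891, 778, 537, 473 bp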